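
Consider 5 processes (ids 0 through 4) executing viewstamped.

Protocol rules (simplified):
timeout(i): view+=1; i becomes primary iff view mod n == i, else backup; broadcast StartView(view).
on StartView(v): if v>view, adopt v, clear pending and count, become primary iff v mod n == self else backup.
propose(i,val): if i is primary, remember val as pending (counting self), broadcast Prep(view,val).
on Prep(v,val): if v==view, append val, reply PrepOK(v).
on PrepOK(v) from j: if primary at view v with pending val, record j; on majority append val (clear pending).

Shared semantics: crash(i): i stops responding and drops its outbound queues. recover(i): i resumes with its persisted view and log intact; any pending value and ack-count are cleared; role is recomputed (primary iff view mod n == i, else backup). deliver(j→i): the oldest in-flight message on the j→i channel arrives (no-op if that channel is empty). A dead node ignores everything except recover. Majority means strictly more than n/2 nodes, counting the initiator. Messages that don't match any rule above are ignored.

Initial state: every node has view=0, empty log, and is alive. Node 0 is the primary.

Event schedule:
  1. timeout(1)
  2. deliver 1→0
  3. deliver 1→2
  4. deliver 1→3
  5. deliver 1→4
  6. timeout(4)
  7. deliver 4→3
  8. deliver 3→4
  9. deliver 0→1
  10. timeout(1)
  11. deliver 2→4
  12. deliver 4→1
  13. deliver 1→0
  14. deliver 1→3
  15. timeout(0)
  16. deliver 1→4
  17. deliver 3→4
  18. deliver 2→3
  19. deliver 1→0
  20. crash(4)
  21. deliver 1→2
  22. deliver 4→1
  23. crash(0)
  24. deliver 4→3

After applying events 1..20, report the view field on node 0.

3

[1] timeout(1) → N1(prim v1 [-])
[2] deliver 1→0 → N0(back v1 [-])
[3] deliver 1→2 → N2(back v1 [-])
[4] deliver 1→3 → N3(back v1 [-])
[5] deliver 1→4 → N4(back v1 [-])
[6] timeout(4) → N4(back v2 [-])
[7] deliver 4→3 → N3(back v2 [-])
[8] deliver 3→4 → ∅
[9] deliver 0→1 → ∅
[10] timeout(1) → N1(back v2 [-])
[11] deliver 2→4 → ∅
[12] deliver 4→1 → ∅
[13] deliver 1→0 → N0(back v2 [-])
[14] deliver 1→3 → ∅
[15] timeout(0) → N0(back v3 [-])
[16] deliver 1→4 → ∅
[17] deliver 3→4 → ∅
[18] deliver 2→3 → ∅
[19] deliver 1→0 → ∅
[20] crash(4) → N4(✗back v2 [-])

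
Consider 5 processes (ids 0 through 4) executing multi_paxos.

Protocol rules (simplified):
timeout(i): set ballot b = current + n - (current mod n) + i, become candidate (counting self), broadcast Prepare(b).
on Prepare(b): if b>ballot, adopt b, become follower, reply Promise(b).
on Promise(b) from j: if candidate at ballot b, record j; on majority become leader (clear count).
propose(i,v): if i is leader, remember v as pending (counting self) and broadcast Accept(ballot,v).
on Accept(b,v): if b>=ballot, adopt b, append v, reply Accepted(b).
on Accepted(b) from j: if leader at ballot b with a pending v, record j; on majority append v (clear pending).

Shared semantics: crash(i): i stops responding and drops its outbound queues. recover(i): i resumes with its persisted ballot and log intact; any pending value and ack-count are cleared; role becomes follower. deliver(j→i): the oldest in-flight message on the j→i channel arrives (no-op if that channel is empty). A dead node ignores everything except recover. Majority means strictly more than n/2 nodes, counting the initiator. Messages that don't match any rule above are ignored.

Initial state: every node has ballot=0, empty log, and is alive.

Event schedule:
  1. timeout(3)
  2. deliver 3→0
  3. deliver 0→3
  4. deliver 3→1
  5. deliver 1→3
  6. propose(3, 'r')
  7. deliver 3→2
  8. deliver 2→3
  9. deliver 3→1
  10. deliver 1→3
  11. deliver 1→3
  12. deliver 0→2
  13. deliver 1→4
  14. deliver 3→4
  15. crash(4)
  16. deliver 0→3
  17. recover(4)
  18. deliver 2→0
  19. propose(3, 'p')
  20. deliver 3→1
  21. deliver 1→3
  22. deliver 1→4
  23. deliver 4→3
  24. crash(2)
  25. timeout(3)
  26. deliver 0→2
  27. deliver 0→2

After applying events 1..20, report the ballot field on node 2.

after 1 — timeout(3): n3:cand/b8/[-]
after 2 — deliver 3→0: n0:foll/b8/[-]
after 3 — deliver 0→3: ·
after 4 — deliver 3→1: n1:foll/b8/[-]
after 5 — deliver 1→3: n3:lead/b8/[-]
after 6 — propose(3,'r'): ·
after 7 — deliver 3→2: n2:foll/b8/[-]
after 8 — deliver 2→3: ·
after 9 — deliver 3→1: n1:foll/b8/[r]
after 10 — deliver 1→3: ·
after 11 — deliver 1→3: ·
after 12 — deliver 0→2: ·
after 13 — deliver 1→4: ·
after 14 — deliver 3→4: n4:foll/b8/[-]
after 15 — crash(4): n4:✗foll/b8/[-]
after 16 — deliver 0→3: ·
after 17 — recover(4): n4:foll/b8/[-]
after 18 — deliver 2→0: ·
after 19 — propose(3,'p'): ·
after 20 — deliver 3→1: n1:foll/b8/[r,p]

8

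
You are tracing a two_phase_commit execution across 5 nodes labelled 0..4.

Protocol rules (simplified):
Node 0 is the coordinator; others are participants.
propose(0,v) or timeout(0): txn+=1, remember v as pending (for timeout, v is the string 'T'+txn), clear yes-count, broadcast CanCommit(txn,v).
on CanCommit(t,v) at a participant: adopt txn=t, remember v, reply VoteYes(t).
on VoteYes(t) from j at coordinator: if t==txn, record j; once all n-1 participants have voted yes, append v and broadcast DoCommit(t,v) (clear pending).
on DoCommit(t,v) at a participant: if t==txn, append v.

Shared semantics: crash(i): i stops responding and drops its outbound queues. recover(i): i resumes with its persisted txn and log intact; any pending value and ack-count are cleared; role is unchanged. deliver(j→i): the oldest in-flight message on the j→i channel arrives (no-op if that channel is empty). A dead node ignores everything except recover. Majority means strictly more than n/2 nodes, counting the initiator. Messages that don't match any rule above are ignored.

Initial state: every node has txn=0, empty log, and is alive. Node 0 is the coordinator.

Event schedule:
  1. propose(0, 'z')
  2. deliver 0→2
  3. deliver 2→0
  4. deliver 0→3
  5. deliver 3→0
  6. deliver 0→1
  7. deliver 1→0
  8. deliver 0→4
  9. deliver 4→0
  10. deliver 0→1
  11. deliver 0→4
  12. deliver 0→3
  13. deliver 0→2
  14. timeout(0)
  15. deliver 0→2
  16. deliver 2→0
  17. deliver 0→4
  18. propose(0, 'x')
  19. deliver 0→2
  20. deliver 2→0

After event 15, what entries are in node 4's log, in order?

[1] propose(0,'z') → N0(coor t1 [-])
[2] deliver 0→2 → N2(part t1 [-])
[3] deliver 2→0 → ∅
[4] deliver 0→3 → N3(part t1 [-])
[5] deliver 3→0 → ∅
[6] deliver 0→1 → N1(part t1 [-])
[7] deliver 1→0 → ∅
[8] deliver 0→4 → N4(part t1 [-])
[9] deliver 4→0 → N0(coor t1 [z])
[10] deliver 0→1 → N1(part t1 [z])
[11] deliver 0→4 → N4(part t1 [z])
[12] deliver 0→3 → N3(part t1 [z])
[13] deliver 0→2 → N2(part t1 [z])
[14] timeout(0) → N0(coor t2 [z])
[15] deliver 0→2 → N2(part t2 [z])

z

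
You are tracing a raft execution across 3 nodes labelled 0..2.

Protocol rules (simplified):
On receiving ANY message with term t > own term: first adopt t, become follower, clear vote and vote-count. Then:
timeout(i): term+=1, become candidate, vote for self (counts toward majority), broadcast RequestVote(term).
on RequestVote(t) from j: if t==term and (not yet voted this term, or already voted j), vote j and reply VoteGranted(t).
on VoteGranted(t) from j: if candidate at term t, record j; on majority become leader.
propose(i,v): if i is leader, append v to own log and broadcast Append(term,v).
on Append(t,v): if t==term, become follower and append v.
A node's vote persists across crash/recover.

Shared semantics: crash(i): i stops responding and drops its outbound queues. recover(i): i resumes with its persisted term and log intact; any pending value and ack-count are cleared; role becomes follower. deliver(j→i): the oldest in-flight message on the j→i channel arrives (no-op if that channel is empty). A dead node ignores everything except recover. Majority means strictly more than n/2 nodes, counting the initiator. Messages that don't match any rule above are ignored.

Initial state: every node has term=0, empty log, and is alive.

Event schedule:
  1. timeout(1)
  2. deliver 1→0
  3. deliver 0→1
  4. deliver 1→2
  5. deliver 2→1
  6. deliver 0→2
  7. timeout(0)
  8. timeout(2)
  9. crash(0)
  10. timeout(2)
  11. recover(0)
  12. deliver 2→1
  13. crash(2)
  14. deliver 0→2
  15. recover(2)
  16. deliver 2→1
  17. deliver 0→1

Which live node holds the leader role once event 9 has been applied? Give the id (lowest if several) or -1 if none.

e1 timeout(1): 1[cand,t=1,-]
e2 deliver 1→0: 0[foll,t=1,-]
e3 deliver 0→1: 1[lead,t=1,-]
e4 deliver 1→2: 2[foll,t=1,-]
e5 deliver 2→1: ·
e6 deliver 0→2: ·
e7 timeout(0): 0[cand,t=2,-]
e8 timeout(2): 2[cand,t=2,-]
e9 crash(0): 0[✗cand,t=2,-]

1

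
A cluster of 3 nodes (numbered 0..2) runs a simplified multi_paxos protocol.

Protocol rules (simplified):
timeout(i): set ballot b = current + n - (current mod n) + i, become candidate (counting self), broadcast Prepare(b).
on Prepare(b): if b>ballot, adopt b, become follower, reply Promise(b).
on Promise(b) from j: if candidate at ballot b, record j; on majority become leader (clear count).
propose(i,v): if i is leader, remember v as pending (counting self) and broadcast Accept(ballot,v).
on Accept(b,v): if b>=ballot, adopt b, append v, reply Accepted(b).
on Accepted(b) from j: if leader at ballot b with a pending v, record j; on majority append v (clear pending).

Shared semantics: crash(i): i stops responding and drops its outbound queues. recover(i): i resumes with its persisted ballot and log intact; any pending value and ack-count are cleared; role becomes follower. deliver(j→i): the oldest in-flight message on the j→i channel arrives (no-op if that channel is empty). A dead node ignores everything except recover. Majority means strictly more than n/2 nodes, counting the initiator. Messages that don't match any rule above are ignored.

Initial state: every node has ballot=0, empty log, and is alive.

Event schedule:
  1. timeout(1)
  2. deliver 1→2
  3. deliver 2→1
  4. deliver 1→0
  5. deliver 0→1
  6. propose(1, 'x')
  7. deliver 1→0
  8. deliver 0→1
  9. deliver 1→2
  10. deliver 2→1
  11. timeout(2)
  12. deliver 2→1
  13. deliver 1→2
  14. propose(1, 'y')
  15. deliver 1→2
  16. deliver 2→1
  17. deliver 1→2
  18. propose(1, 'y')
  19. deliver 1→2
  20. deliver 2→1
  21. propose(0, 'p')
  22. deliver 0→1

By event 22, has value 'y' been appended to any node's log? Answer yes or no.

1. timeout(1):  <1:cand b4 ->
2. deliver 1→2:  <2:foll b4 ->
3. deliver 2→1:  <1:lead b4 ->
4. deliver 1→0:  <0:foll b4 ->
5. deliver 0→1:  nop
6. propose(1,'x'):  nop
7. deliver 1→0:  <0:foll b4 x>
8. deliver 0→1:  <1:lead b4 x>
9. deliver 1→2:  <2:foll b4 x>
10. deliver 2→1:  nop
11. timeout(2):  <2:cand b8 x>
12. deliver 2→1:  <1:foll b8 x>
13. deliver 1→2:  <2:lead b8 x>
14. propose(1,'y'):  nop
15. deliver 1→2:  nop
16. deliver 2→1:  nop
17. deliver 1→2:  nop
18. propose(1,'y'):  nop
19. deliver 1→2:  nop
20. deliver 2→1:  nop
21. propose(0,'p'):  nop
22. deliver 0→1:  nop

no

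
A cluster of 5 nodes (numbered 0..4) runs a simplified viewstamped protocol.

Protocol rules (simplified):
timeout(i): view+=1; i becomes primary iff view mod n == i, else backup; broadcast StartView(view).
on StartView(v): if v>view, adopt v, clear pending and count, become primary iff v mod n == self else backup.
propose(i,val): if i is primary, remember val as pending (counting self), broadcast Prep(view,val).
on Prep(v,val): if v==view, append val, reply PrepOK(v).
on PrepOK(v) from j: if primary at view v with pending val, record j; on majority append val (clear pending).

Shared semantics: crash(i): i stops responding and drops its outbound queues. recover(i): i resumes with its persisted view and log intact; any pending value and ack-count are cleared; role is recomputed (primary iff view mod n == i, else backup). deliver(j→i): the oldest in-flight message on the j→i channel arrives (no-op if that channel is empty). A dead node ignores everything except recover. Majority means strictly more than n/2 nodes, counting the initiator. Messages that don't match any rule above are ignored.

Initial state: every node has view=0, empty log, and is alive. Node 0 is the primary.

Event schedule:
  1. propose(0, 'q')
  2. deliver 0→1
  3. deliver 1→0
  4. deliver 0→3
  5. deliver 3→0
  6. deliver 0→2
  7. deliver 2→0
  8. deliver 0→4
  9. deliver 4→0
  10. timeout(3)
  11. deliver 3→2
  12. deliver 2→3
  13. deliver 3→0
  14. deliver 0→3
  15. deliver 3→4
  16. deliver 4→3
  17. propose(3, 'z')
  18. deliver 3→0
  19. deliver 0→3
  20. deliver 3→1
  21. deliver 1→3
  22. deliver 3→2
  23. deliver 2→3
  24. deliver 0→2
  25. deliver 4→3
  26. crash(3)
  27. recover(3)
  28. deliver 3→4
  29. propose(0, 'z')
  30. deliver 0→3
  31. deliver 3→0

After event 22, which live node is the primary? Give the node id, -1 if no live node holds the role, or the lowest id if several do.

1. propose(0,'q'):  nop
2. deliver 0→1:  <1:back v0 q>
3. deliver 1→0:  nop
4. deliver 0→3:  <3:back v0 q>
5. deliver 3→0:  <0:prim v0 q>
6. deliver 0→2:  <2:back v0 q>
7. deliver 2→0:  nop
8. deliver 0→4:  <4:back v0 q>
9. deliver 4→0:  nop
10. timeout(3):  <3:back v1 q>
11. deliver 3→2:  <2:back v1 q>
12. deliver 2→3:  nop
13. deliver 3→0:  <0:back v1 q>
14. deliver 0→3:  nop
15. deliver 3→4:  <4:back v1 q>
16. deliver 4→3:  nop
17. propose(3,'z'):  nop
18. deliver 3→0:  nop
19. deliver 0→3:  nop
20. deliver 3→1:  <1:prim v1 q>
21. deliver 1→3:  nop
22. deliver 3→2:  nop

1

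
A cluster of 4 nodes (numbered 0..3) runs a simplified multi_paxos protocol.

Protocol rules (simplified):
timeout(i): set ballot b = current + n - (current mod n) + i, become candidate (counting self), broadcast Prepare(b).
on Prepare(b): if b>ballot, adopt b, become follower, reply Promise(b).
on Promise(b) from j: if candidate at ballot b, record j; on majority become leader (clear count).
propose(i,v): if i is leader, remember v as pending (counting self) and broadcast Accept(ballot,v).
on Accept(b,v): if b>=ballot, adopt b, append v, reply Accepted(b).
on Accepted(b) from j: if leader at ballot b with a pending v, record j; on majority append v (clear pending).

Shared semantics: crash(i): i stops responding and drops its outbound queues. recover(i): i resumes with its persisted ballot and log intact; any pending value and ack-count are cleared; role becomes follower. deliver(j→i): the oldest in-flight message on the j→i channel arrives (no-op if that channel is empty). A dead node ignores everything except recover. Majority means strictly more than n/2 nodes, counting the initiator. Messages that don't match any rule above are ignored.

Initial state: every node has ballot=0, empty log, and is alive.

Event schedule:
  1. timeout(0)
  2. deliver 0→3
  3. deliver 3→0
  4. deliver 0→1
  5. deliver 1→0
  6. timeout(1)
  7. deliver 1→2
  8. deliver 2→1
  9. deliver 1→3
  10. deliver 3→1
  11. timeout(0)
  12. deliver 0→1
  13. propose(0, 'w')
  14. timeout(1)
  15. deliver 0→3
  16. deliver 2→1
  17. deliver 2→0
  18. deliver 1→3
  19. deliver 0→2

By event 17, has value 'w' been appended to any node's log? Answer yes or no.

1. timeout(0):  <0:cand b4 ->
2. deliver 0→3:  <3:foll b4 ->
3. deliver 3→0:  nop
4. deliver 0→1:  <1:foll b4 ->
5. deliver 1→0:  <0:lead b4 ->
6. timeout(1):  <1:cand b9 ->
7. deliver 1→2:  <2:foll b9 ->
8. deliver 2→1:  nop
9. deliver 1→3:  <3:foll b9 ->
10. deliver 3→1:  <1:lead b9 ->
11. timeout(0):  <0:cand b8 ->
12. deliver 0→1:  nop
13. propose(0,'w'):  nop
14. timeout(1):  <1:cand b13 ->
15. deliver 0→3:  nop
16. deliver 2→1:  nop
17. deliver 2→0:  nop

no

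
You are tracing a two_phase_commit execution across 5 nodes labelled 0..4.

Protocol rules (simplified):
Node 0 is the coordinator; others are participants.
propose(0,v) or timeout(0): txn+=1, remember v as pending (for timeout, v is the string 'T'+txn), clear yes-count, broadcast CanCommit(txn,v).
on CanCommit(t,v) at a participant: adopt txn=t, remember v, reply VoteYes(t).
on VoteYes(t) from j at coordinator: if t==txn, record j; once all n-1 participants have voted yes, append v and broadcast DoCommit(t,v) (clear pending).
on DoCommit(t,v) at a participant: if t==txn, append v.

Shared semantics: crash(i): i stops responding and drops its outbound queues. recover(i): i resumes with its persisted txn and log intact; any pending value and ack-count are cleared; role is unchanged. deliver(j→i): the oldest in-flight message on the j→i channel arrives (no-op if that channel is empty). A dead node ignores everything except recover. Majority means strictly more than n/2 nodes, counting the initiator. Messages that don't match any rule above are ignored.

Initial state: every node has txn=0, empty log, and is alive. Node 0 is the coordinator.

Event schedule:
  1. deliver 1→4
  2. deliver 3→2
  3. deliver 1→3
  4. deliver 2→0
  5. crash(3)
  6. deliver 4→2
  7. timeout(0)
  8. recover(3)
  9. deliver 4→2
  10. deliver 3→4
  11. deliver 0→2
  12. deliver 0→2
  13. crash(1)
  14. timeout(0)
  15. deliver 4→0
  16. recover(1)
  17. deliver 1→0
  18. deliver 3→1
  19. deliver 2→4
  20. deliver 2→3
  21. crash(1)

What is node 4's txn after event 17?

after 1 — deliver 1→4: ·
after 2 — deliver 3→2: ·
after 3 — deliver 1→3: ·
after 4 — deliver 2→0: ·
after 5 — crash(3): n3:✗part/t0/[-]
after 6 — deliver 4→2: ·
after 7 — timeout(0): n0:coor/t1/[-]
after 8 — recover(3): n3:part/t0/[-]
after 9 — deliver 4→2: ·
after 10 — deliver 3→4: ·
after 11 — deliver 0→2: n2:part/t1/[-]
after 12 — deliver 0→2: ·
after 13 — crash(1): n1:✗part/t0/[-]
after 14 — timeout(0): n0:coor/t2/[-]
after 15 — deliver 4→0: ·
after 16 — recover(1): n1:part/t0/[-]
after 17 — deliver 1→0: ·

0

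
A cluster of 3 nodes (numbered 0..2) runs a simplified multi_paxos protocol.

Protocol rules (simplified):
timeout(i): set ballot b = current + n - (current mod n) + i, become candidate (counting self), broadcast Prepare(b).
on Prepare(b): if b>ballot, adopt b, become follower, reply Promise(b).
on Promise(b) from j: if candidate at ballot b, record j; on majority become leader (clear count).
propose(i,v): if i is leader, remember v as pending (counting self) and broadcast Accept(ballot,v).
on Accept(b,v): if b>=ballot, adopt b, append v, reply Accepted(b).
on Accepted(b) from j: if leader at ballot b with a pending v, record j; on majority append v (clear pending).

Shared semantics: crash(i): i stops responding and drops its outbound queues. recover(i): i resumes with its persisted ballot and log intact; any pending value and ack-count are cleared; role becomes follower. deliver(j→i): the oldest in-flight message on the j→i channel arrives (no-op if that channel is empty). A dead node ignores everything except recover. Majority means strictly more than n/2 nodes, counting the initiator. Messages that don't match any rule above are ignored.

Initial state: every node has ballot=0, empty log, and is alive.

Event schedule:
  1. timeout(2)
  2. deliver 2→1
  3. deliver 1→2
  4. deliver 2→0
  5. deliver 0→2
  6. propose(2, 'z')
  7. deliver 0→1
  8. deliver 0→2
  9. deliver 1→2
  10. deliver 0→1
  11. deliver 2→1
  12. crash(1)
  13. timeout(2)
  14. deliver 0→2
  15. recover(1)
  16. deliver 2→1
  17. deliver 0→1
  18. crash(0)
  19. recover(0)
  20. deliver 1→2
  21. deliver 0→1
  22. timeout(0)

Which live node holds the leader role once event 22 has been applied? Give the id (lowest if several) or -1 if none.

after 1 — timeout(2): n2:cand/b5/[-]
after 2 — deliver 2→1: n1:foll/b5/[-]
after 3 — deliver 1→2: n2:lead/b5/[-]
after 4 — deliver 2→0: n0:foll/b5/[-]
after 5 — deliver 0→2: ·
after 6 — propose(2,'z'): ·
after 7 — deliver 0→1: ·
after 8 — deliver 0→2: ·
after 9 — deliver 1→2: ·
after 10 — deliver 0→1: ·
after 11 — deliver 2→1: n1:foll/b5/[z]
after 12 — crash(1): n1:✗foll/b5/[z]
after 13 — timeout(2): n2:cand/b8/[-]
after 14 — deliver 0→2: ·
after 15 — recover(1): n1:foll/b5/[z]
after 16 — deliver 2→1: n1:foll/b8/[z]
after 17 — deliver 0→1: ·
after 18 — crash(0): n0:✗foll/b5/[-]
after 19 — recover(0): n0:foll/b5/[-]
after 20 — deliver 1→2: n2:lead/b8/[-]
after 21 — deliver 0→1: ·
after 22 — timeout(0): n0:cand/b6/[-]

2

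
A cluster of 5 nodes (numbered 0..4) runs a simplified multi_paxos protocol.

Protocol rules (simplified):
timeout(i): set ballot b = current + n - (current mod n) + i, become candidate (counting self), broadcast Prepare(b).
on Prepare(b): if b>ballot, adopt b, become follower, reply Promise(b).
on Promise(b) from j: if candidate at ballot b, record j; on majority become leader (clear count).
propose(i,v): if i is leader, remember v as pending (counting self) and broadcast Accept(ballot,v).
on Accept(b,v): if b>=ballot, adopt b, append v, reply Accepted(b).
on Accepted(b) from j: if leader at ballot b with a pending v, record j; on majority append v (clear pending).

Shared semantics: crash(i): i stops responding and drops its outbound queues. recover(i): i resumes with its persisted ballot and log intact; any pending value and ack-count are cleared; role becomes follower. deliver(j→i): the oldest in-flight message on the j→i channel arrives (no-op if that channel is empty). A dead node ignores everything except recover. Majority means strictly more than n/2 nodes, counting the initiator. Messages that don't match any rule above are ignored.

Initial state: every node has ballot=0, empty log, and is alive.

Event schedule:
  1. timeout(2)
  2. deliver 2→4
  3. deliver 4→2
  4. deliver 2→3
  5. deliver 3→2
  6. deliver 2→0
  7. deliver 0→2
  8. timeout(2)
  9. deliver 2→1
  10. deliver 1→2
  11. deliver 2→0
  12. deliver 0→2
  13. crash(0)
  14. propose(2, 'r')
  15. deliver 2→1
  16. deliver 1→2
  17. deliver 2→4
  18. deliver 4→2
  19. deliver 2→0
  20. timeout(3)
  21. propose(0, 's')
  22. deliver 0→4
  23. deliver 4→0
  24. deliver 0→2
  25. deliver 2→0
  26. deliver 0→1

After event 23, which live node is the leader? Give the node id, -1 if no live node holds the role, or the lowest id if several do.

2

1. timeout(2):  <2:cand b7 ->
2. deliver 2→4:  <4:foll b7 ->
3. deliver 4→2:  nop
4. deliver 2→3:  <3:foll b7 ->
5. deliver 3→2:  <2:lead b7 ->
6. deliver 2→0:  <0:foll b7 ->
7. deliver 0→2:  nop
8. timeout(2):  <2:cand b12 ->
9. deliver 2→1:  <1:foll b7 ->
10. deliver 1→2:  nop
11. deliver 2→0:  <0:foll b12 ->
12. deliver 0→2:  nop
13. crash(0):  <0:✗foll b12 ->
14. propose(2,'r'):  nop
15. deliver 2→1:  <1:foll b12 ->
16. deliver 1→2:  <2:lead b12 ->
17. deliver 2→4:  <4:foll b12 ->
18. deliver 4→2:  nop
19. deliver 2→0:  nop
20. timeout(3):  <3:cand b13 ->
21. propose(0,'s'):  nop
22. deliver 0→4:  nop
23. deliver 4→0:  nop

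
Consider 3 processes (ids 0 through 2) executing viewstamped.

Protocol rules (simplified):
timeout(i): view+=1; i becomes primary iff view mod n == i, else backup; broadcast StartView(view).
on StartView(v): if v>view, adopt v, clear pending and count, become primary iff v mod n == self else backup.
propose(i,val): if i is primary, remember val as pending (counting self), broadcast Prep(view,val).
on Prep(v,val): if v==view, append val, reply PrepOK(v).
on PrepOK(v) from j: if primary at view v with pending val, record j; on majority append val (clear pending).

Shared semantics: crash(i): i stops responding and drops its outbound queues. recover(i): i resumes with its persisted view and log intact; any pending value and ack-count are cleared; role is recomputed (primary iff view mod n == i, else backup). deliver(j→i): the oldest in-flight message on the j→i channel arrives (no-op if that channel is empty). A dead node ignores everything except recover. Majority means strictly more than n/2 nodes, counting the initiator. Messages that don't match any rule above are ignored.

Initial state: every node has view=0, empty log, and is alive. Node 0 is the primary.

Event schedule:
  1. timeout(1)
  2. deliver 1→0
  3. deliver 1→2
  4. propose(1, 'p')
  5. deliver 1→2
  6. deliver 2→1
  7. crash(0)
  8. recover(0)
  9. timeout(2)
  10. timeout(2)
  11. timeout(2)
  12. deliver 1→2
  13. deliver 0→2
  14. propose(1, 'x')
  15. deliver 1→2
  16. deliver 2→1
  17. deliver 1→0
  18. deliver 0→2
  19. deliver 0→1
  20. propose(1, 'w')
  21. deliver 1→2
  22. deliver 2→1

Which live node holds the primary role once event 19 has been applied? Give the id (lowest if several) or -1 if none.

-1

after 1 — timeout(1): n1:prim/v1/[-]
after 2 — deliver 1→0: n0:back/v1/[-]
after 3 — deliver 1→2: n2:back/v1/[-]
after 4 — propose(1,'p'): ·
after 5 — deliver 1→2: n2:back/v1/[p]
after 6 — deliver 2→1: n1:prim/v1/[p]
after 7 — crash(0): n0:✗back/v1/[-]
after 8 — recover(0): n0:back/v1/[-]
after 9 — timeout(2): n2:prim/v2/[p]
after 10 — timeout(2): n2:back/v3/[p]
after 11 — timeout(2): n2:back/v4/[p]
after 12 — deliver 1→2: ·
after 13 — deliver 0→2: ·
after 14 — propose(1,'x'): ·
after 15 — deliver 1→2: ·
after 16 — deliver 2→1: n1:back/v2/[p]
after 17 — deliver 1→0: n0:back/v1/[p]
after 18 — deliver 0→2: ·
after 19 — deliver 0→1: ·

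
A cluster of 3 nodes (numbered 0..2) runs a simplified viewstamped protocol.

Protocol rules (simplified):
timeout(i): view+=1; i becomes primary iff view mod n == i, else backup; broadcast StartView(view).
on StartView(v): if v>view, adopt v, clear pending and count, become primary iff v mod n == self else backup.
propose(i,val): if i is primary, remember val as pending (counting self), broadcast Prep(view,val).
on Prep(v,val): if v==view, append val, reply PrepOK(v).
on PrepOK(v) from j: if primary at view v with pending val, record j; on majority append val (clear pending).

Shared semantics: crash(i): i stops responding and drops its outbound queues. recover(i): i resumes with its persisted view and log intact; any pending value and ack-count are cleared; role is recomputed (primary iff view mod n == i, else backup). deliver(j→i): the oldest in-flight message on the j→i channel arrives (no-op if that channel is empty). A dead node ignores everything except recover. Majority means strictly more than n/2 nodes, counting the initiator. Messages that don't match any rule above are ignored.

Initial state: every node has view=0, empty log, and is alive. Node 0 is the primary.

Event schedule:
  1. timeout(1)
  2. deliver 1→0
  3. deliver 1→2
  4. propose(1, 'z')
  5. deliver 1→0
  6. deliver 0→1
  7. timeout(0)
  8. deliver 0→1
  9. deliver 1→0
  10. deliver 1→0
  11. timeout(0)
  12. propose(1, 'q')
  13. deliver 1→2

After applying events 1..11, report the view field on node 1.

step 1 timeout(1): 1={prim,v=1,log=-}
step 2 deliver 1→0: 0={back,v=1,log=-}
step 3 deliver 1→2: 2={back,v=1,log=-}
step 4 propose(1,'z'): —
step 5 deliver 1→0: 0={back,v=1,log=z}
step 6 deliver 0→1: 1={prim,v=1,log=z}
step 7 timeout(0): 0={back,v=2,log=z}
step 8 deliver 0→1: 1={back,v=2,log=z}
step 9 deliver 1→0: —
step 10 deliver 1→0: —
step 11 timeout(0): 0={prim,v=3,log=z}

2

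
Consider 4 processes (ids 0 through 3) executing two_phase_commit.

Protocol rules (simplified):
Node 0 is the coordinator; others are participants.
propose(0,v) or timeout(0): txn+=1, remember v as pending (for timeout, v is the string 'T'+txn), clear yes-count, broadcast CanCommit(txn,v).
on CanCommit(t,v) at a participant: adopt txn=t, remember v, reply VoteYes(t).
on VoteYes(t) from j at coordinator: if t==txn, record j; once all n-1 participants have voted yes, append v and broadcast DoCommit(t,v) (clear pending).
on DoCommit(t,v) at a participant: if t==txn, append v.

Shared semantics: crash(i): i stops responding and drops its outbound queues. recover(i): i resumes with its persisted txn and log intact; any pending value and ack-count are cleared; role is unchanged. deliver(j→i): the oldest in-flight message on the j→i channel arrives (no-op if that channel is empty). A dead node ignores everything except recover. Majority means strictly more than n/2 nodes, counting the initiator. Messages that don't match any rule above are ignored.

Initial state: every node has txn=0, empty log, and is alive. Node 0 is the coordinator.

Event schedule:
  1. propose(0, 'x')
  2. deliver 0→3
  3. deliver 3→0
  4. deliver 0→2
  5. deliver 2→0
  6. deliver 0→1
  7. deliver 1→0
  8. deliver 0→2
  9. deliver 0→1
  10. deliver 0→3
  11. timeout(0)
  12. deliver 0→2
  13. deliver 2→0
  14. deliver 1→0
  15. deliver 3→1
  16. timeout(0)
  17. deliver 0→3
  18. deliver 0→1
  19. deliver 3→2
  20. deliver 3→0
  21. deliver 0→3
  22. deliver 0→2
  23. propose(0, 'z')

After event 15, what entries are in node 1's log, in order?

e1 propose(0,'x'): 0[coor,t=1,-]
e2 deliver 0→3: 3[part,t=1,-]
e3 deliver 3→0: ·
e4 deliver 0→2: 2[part,t=1,-]
e5 deliver 2→0: ·
e6 deliver 0→1: 1[part,t=1,-]
e7 deliver 1→0: 0[coor,t=1,x]
e8 deliver 0→2: 2[part,t=1,x]
e9 deliver 0→1: 1[part,t=1,x]
e10 deliver 0→3: 3[part,t=1,x]
e11 timeout(0): 0[coor,t=2,x]
e12 deliver 0→2: 2[part,t=2,x]
e13 deliver 2→0: ·
e14 deliver 1→0: ·
e15 deliver 3→1: ·

x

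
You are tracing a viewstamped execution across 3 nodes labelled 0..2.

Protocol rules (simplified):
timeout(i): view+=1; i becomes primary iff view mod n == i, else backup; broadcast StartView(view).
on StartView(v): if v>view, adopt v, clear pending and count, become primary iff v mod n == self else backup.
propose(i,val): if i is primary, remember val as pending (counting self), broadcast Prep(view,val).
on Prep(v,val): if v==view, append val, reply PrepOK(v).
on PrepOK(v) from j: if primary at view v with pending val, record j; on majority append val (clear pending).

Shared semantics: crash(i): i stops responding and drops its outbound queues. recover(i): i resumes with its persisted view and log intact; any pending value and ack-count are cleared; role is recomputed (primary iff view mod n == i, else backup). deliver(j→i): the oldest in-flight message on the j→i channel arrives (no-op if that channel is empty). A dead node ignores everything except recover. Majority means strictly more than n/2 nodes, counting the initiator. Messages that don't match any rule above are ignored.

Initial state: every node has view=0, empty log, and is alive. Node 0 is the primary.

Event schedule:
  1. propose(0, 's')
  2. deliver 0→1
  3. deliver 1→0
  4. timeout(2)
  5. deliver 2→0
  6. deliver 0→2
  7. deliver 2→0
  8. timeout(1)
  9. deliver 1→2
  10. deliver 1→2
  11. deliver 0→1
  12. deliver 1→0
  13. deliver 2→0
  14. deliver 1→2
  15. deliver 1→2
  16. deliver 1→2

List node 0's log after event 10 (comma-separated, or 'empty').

s

e1 propose(0,'s'): ·
e2 deliver 0→1: 1[back,v=0,s]
e3 deliver 1→0: 0[prim,v=0,s]
e4 timeout(2): 2[back,v=1,-]
e5 deliver 2→0: 0[back,v=1,s]
e6 deliver 0→2: ·
e7 deliver 2→0: ·
e8 timeout(1): 1[prim,v=1,s]
e9 deliver 1→2: ·
e10 deliver 1→2: ·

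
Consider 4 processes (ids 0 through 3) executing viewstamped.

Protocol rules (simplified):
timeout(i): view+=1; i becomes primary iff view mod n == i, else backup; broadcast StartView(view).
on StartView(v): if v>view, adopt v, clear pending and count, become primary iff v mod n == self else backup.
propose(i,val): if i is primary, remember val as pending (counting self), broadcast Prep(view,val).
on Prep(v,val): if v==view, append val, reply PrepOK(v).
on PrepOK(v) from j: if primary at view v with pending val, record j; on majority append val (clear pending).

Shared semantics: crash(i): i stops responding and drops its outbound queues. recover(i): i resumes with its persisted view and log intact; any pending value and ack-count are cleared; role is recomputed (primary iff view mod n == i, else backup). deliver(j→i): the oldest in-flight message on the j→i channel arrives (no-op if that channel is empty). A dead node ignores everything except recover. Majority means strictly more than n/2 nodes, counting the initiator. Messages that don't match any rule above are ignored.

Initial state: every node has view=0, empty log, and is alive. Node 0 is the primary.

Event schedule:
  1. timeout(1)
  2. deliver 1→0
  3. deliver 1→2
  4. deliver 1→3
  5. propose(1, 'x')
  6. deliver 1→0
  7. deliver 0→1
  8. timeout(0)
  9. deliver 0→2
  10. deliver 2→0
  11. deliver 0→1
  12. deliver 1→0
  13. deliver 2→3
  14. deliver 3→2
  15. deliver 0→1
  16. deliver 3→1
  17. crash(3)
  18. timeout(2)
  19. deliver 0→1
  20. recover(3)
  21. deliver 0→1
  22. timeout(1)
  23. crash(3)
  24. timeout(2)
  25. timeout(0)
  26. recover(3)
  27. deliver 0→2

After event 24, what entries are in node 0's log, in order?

x

[1] timeout(1) → N1(prim v1 [-])
[2] deliver 1→0 → N0(back v1 [-])
[3] deliver 1→2 → N2(back v1 [-])
[4] deliver 1→3 → N3(back v1 [-])
[5] propose(1,'x') → ∅
[6] deliver 1→0 → N0(back v1 [x])
[7] deliver 0→1 → ∅
[8] timeout(0) → N0(back v2 [x])
[9] deliver 0→2 → N2(prim v2 [-])
[10] deliver 2→0 → ∅
[11] deliver 0→1 → N1(back v2 [-])
[12] deliver 1→0 → ∅
[13] deliver 2→3 → ∅
[14] deliver 3→2 → ∅
[15] deliver 0→1 → ∅
[16] deliver 3→1 → ∅
[17] crash(3) → N3(✗back v1 [-])
[18] timeout(2) → N2(back v3 [-])
[19] deliver 0→1 → ∅
[20] recover(3) → N3(back v1 [-])
[21] deliver 0→1 → ∅
[22] timeout(1) → N1(back v3 [-])
[23] crash(3) → N3(✗back v1 [-])
[24] timeout(2) → N2(back v4 [-])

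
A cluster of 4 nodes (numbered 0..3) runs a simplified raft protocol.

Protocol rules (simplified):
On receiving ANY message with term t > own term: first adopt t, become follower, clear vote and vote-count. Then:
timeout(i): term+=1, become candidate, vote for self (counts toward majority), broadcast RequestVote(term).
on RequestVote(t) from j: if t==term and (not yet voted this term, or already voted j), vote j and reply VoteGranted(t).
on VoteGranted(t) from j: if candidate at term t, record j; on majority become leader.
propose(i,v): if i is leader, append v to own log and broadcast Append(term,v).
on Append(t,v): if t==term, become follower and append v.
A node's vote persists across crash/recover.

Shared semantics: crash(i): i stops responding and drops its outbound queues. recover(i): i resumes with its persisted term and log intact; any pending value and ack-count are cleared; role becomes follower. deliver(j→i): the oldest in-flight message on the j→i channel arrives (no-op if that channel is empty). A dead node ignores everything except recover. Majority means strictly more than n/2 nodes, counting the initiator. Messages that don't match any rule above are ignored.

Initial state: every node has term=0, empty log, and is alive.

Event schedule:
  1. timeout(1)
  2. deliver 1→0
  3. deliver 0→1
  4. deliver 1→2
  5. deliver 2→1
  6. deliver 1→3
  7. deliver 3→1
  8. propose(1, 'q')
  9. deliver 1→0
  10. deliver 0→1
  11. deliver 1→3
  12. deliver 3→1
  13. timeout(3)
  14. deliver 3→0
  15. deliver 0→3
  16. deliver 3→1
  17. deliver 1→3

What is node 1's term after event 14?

1

e1 timeout(1): 1[cand,t=1,-]
e2 deliver 1→0: 0[foll,t=1,-]
e3 deliver 0→1: ·
e4 deliver 1→2: 2[foll,t=1,-]
e5 deliver 2→1: 1[lead,t=1,-]
e6 deliver 1→3: 3[foll,t=1,-]
e7 deliver 3→1: ·
e8 propose(1,'q'): 1[lead,t=1,q]
e9 deliver 1→0: 0[foll,t=1,q]
e10 deliver 0→1: ·
e11 deliver 1→3: 3[foll,t=1,q]
e12 deliver 3→1: ·
e13 timeout(3): 3[cand,t=2,q]
e14 deliver 3→0: 0[foll,t=2,q]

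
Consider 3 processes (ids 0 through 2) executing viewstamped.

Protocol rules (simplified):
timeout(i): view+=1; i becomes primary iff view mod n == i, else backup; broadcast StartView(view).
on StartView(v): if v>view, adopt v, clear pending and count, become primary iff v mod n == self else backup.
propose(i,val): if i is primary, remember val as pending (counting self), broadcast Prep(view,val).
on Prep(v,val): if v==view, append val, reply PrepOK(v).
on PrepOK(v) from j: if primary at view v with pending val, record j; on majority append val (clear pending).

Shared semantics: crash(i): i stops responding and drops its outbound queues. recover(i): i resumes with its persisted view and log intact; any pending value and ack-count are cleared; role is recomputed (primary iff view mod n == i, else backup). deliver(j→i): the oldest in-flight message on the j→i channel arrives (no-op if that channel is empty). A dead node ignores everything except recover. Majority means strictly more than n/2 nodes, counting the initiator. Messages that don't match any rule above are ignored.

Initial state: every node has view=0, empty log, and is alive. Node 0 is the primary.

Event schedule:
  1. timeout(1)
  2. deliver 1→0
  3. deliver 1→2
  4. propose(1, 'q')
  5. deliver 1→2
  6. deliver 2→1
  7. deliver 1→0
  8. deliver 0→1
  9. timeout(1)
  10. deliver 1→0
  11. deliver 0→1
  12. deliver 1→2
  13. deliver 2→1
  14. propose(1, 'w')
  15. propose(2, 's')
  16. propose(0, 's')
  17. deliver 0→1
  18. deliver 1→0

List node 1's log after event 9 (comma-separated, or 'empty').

q

[1] timeout(1) → N1(prim v1 [-])
[2] deliver 1→0 → N0(back v1 [-])
[3] deliver 1→2 → N2(back v1 [-])
[4] propose(1,'q') → ∅
[5] deliver 1→2 → N2(back v1 [q])
[6] deliver 2→1 → N1(prim v1 [q])
[7] deliver 1→0 → N0(back v1 [q])
[8] deliver 0→1 → ∅
[9] timeout(1) → N1(back v2 [q])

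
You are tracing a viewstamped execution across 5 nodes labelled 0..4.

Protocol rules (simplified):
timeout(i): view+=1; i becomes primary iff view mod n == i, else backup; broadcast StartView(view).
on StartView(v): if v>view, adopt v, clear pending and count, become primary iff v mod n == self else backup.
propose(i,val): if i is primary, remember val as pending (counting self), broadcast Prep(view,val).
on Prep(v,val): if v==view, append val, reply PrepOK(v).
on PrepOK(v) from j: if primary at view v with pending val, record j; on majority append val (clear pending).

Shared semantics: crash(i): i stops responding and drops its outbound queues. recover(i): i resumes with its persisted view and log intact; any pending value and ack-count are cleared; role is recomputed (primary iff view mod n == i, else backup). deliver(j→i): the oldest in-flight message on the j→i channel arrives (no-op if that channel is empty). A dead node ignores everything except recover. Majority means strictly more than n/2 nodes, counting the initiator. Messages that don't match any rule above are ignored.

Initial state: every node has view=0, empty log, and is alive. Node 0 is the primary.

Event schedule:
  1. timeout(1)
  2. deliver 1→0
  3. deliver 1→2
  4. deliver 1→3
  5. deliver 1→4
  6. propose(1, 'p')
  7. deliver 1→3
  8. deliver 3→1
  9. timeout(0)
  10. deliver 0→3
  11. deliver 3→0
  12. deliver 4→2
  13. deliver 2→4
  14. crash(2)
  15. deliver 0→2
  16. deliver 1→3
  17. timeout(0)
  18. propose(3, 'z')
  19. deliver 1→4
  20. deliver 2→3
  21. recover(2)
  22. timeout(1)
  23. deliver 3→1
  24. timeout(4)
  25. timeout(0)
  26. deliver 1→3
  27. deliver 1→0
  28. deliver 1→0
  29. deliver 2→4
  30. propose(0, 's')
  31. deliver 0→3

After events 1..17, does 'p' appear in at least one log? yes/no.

yes

1. timeout(1):  <1:prim v1 ->
2. deliver 1→0:  <0:back v1 ->
3. deliver 1→2:  <2:back v1 ->
4. deliver 1→3:  <3:back v1 ->
5. deliver 1→4:  <4:back v1 ->
6. propose(1,'p'):  nop
7. deliver 1→3:  <3:back v1 p>
8. deliver 3→1:  nop
9. timeout(0):  <0:back v2 ->
10. deliver 0→3:  <3:back v2 p>
11. deliver 3→0:  nop
12. deliver 4→2:  nop
13. deliver 2→4:  nop
14. crash(2):  <2:✗back v1 ->
15. deliver 0→2:  nop
16. deliver 1→3:  nop
17. timeout(0):  <0:back v3 ->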